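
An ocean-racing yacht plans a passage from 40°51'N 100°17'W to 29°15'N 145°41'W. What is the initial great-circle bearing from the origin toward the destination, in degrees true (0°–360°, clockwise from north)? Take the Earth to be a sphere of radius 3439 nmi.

N = sin Δλ·cos φ₂ = -0.6212;  D = cos φ₁ sin φ₂ − sin φ₁ cos φ₂ cos Δλ = -0.0311
initial course = atan2(N, D) = 267.13°

267.1°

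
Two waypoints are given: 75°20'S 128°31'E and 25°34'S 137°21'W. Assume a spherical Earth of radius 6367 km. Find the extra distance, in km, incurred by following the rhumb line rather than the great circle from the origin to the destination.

582 km

Great circle: cos σ = sin φ₁ sin φ₂ + cos φ₁ cos φ₂ cos Δλ,  σ = 1.1581 rad → d_gc = 7373.9 km
Rhumb line: Δψ = +1.5885, q = Δφ/Δψ = 0.5468, d_rh = R√(Δφ²+q²Δλ²) = 7956.2 km
Excess = 7956.2 − 7373.9 = 582.3 ≈ 582 km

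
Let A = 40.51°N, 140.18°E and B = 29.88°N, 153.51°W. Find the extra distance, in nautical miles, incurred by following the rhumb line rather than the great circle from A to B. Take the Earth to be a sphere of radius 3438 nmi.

67 nmi

Great circle: cos σ = sin φ₁ sin φ₂ + cos φ₁ cos φ₂ cos Δλ,  σ = 0.9416 rad → d_gc = 3237.3 nmi
Rhumb line: Δψ = -0.2277, q = Δφ/Δψ = 0.8149, d_rh = R√(Δφ²+q²Δλ²) = 3304.4 nmi
Excess = 3304.4 − 3237.3 = 67.1 ≈ 67 nmi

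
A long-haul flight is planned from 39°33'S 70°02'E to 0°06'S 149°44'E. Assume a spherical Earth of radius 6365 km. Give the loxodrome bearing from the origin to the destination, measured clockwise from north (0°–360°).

Δψ = ln[tan(π/4+φ₂/2)/tan(π/4+φ₁/2)] = +0.7509
Δλ = +1.3910 rad (taken the short way round)
course = atan2(Δλ, Δψ) = 61.64°

61.6°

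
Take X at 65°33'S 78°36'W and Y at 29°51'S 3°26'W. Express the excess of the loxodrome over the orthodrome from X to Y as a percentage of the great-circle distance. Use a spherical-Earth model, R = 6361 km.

Great circle: σ = 0.9944 rad → d_gc = Rσ = 6325.4 km
Rhumb: Δφ = +0.6231, Δλ = +1.3119, Δψ = +0.9831, q = Δφ/Δψ = 0.6338 → d_rh = R√(Δφ²+q²Δλ²) = 6609.2 km
Excess = (6609.2 − 6325.4) / 6325.4 = 283.8 / 6325.4 = 4.49% ≈ 4.5%

4.5%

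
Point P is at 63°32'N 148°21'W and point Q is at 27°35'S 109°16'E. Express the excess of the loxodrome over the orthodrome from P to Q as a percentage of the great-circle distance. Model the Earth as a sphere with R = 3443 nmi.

3.1%

Great circle: σ = 2.0935 rad → d_gc = Rσ = 7207.9 nmi
Rhumb: Δφ = -1.5903, Δλ = -1.7869, Δψ = -1.9487, q = Δφ/Δψ = 0.8161 → d_rh = R√(Δφ²+q²Δλ²) = 7428.9 nmi
Excess = (7428.9 − 7207.9) / 7207.9 = 221.0 / 7207.9 = 3.07% ≈ 3.1%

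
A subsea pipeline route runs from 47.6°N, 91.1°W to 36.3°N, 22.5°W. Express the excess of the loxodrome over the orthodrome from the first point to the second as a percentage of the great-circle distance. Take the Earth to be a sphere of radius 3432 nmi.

Great circle: σ = 0.8822 rad → d_gc = Rσ = 3027.7 nmi
Rhumb: Δφ = -0.1972, Δλ = +1.1973, Δψ = -0.2663, q = Δφ/Δψ = 0.7406 → d_rh = R√(Δφ²+q²Δλ²) = 3117.4 nmi
Excess = (3117.4 − 3027.7) / 3027.7 = 89.7 / 3027.7 = 2.96% ≈ 3.0%

3.0%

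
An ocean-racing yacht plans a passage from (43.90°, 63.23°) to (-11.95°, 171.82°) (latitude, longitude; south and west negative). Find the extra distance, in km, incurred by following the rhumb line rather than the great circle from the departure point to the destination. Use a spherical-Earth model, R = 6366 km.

270 km

Great circle: cos σ = sin φ₁ sin φ₂ + cos φ₁ cos φ₂ cos Δλ,  σ = 1.9480 rad → d_gc = 12400.8 km
Rhumb line: Δψ = -1.0646, q = Δφ/Δψ = 0.9156, d_rh = R√(Δφ²+q²Δλ²) = 12670.9 km
Excess = 12670.9 − 12400.8 = 270.1 ≈ 270 km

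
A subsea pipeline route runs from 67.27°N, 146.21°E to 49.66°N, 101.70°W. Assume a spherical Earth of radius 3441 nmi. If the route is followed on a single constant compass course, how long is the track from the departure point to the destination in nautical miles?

3591 nmi

Δψ = ln[tan(π/4+φ₂/2)/tan(π/4+φ₁/2)] = -0.6030;  Δφ = -0.3074 rad,  Δλ = +1.9563 rad
q = Δφ/Δψ = 0.5097
d = R·√(Δφ² + q²Δλ²) = 3441·1.04350 = 3591 nmi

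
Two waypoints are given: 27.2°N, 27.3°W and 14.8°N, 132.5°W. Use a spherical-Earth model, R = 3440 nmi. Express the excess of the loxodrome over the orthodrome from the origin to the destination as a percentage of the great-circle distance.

Great circle: σ = 1.6797 rad → d_gc = Rσ = 5778.2 nmi
Rhumb: Δφ = -0.2164, Δλ = -1.8361, Δψ = -0.2324, q = Δφ/Δψ = 0.9312 → d_rh = R√(Δφ²+q²Δλ²) = 5928.6 nmi
Excess = (5928.6 − 5778.2) / 5778.2 = 150.4 / 5778.2 = 2.60% ≈ 2.6%

2.6%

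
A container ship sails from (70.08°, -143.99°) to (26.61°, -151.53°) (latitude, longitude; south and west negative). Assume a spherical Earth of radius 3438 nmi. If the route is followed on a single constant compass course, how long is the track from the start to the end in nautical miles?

Rhumb course C = atan2(Δλ, Δψ) with Δψ = ln[tan(π/4+φ₂/2)/tan(π/4+φ₁/2)] = -1.2574, Δλ = -0.1316 → C = 185.97°
d = R·|Δφ| / |cos C| = 3438·0.75869 / 0.99457 = 2623 nmi

2623 nmi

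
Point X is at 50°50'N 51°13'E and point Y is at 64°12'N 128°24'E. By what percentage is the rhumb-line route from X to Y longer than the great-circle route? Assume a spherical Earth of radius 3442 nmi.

Great circle: σ = 0.7090 rad → d_gc = Rσ = 2440.4 nmi
Rhumb: Δφ = +0.2333, Δλ = +1.3471, Δψ = +0.4404, q = Δφ/Δψ = 0.5297 → d_rh = R√(Δφ²+q²Δλ²) = 2584.2 nmi
Excess = (2584.2 − 2440.4) / 2440.4 = 143.8 / 2440.4 = 5.89% ≈ 5.9%

5.9%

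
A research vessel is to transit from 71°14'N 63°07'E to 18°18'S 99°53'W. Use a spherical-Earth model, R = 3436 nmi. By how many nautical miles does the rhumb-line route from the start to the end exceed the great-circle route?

1408 nmi

Great circle: cos σ = sin φ₁ sin φ₂ + cos φ₁ cos φ₂ cos Δλ,  σ = 2.2011 rad → d_gc = 7563.0 nmi
Rhumb line: Δψ = -2.1253, q = Δφ/Δψ = 0.7353, d_rh = R√(Δφ²+q²Δλ²) = 8971.4 nmi
Excess = 8971.4 − 7563.0 = 1408.4 ≈ 1408 nmi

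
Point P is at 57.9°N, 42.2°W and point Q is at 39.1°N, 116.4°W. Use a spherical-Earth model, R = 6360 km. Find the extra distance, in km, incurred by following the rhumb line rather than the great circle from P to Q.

242 km

Great circle: cos σ = sin φ₁ sin φ₂ + cos φ₁ cos φ₂ cos Δλ,  σ = 0.8677 rad → d_gc = 5518.9 km
Rhumb line: Δψ = -0.5033, q = Δφ/Δψ = 0.6519, d_rh = R√(Δφ²+q²Δλ²) = 5760.6 km
Excess = 5760.6 − 5518.9 = 241.7 ≈ 242 km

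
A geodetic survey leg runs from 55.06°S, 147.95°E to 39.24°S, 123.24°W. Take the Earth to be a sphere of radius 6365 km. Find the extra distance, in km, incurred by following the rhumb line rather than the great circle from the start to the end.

Great circle: cos σ = sin φ₁ sin φ₂ + cos φ₁ cos φ₂ cos Δλ,  σ = 1.0148 rad → d_gc = 6459.4 km
Rhumb line: Δψ = +0.4104, q = Δφ/Δψ = 0.6728, d_rh = R√(Δφ²+q²Δλ²) = 6866.8 km
Excess = 6866.8 − 6459.4 = 407.4 ≈ 407 km

407 km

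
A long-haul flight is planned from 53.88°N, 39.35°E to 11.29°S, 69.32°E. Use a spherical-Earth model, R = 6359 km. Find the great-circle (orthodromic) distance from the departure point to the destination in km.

Haversine: a = sin²(Δφ/2)+cos φ₁ cos φ₂ sin²(Δλ/2) = 0.32868;  σ = 2·atan2(√a,√(1−a))
σ = 69.963° → d = Rσ = 6359·1.22108 = 7765 km

7765 km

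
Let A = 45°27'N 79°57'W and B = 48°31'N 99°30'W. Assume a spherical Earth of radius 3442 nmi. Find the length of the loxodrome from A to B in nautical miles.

Δψ = ln[tan(π/4+φ₂/2)/tan(π/4+φ₁/2)] = +0.0785;  Δφ = +0.0535 rad,  Δλ = -0.3412 rad
q = Δφ/Δψ = 0.6819
d = R·√(Δφ² + q²Δλ²) = 3442·0.23876 = 822 nmi

822 nmi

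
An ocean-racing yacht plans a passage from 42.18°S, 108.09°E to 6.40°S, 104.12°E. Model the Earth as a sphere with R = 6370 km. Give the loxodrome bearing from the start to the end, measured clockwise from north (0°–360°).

354.4°

Δψ = ln[tan(π/4+φ₂/2)/tan(π/4+φ₁/2)] = +0.7015
Δλ = -0.0693 rad (taken the short way round)
course = atan2(Δλ, Δψ) = 354.36°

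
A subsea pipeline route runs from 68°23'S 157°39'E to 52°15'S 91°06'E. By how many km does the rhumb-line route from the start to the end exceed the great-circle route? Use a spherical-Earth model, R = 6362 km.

172 km

Great circle: cos σ = sin φ₁ sin φ₂ + cos φ₁ cos φ₂ cos Δλ,  σ = 0.6009 rad → d_gc = 3822.9 km
Rhumb line: Δψ = +0.5827, q = Δφ/Δψ = 0.4832, d_rh = R√(Δφ²+q²Δλ²) = 3995.2 km
Excess = 3995.2 − 3822.9 = 172.3 ≈ 172 km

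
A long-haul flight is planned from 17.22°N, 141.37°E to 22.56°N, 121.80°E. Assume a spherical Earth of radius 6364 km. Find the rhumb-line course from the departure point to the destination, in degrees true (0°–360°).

286.2°

Meridional parts: M(φ₁)=+0.3052, M(φ₂)=+0.4043 → ΔM = +0.0992;  Δλ = -0.3416 rad
tan C = Δλ / ΔM = -3.4446 → C = 286.19°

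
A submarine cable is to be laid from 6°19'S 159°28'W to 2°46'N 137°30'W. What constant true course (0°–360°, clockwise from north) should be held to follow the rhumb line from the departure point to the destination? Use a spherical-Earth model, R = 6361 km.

Meridional parts: M(φ₁)=-0.1105, M(φ₂)=+0.0483 → ΔM = +0.1588;  Δλ = +0.3834 rad
tan C = Δλ / ΔM = +2.4147 → C = 67.50°

67.5°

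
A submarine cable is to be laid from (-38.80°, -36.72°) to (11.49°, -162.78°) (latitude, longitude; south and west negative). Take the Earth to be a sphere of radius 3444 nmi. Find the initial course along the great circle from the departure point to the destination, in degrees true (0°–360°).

255.4°

N = sin Δλ·cos φ₂ = -0.7922;  D = cos φ₁ sin φ₂ − sin φ₁ cos φ₂ cos Δλ = -0.2062
initial course = atan2(N, D) = 255.41°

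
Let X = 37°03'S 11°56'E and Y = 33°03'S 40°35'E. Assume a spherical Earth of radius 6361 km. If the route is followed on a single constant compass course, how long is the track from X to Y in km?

2640 km

Δψ = ln[tan(π/4+φ₂/2)/tan(π/4+φ₁/2)] = +0.0853;  Δφ = +0.0698 rad,  Δλ = +0.5000 rad
q = Δφ/Δψ = 0.8183
d = R·√(Δφ² + q²Δλ²) = 6361·0.41510 = 2640 km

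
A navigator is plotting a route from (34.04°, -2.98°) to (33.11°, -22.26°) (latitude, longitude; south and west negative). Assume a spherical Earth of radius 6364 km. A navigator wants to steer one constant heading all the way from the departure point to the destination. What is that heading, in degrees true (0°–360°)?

266.7°

Δψ = ln[tan(π/4+φ₂/2)/tan(π/4+φ₁/2)] = -0.0195
Δλ = -0.3365 rad (taken the short way round)
course = atan2(Δλ, Δψ) = 266.69°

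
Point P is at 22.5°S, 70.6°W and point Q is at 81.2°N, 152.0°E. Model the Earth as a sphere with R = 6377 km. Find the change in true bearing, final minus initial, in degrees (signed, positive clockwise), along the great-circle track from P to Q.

-127.7°

Initial bearing θ₁ = atan2(sin Δλ cos φ₂, cos φ₁ sin φ₂ − sin φ₁ cos φ₂ cos Δλ) = 353.21°
Final bearing θ₂ = (initial bearing from the destination back to the start) + 180° = 225.55°
Δθ = θ₂ − θ₁ = -127.7°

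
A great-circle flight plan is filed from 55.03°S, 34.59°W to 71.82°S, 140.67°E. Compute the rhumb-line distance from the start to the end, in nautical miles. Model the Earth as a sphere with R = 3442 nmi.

4665 nmi

Δψ = ln[tan(π/4+φ₂/2)/tan(π/4+φ₁/2)] = -0.6775;  Δφ = -0.2930 rad,  Δλ = +3.0589 rad
q = Δφ/Δψ = 0.4326
d = R·√(Δφ² + q²Δλ²) = 3442·1.35519 = 4665 nmi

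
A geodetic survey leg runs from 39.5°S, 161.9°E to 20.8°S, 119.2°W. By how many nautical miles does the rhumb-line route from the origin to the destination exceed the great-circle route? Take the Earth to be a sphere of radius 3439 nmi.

Great circle: cos σ = sin φ₁ sin φ₂ + cos φ₁ cos φ₂ cos Δλ,  σ = 1.1974 rad → d_gc = 4117.97 nmi
Rhumb line: Δψ = +0.3803, q = Δφ/Δψ = 0.8582, d_rh = R√(Δφ²+q²Δλ²) = 4216.55 nmi
Excess = 4216.55 − 4117.97 = 98.58 ≈ 99 nmi

99 nmi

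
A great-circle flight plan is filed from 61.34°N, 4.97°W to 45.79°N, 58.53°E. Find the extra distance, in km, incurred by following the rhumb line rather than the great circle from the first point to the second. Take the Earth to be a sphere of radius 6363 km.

Great circle: cos σ = sin φ₁ sin φ₂ + cos φ₁ cos φ₂ cos Δλ,  σ = 0.6790 rad → d_gc = 4320.6 km
Rhumb line: Δψ = -0.4637, q = Δφ/Δψ = 0.5853, d_rh = R√(Δφ²+q²Δλ²) = 4474.2 km
Excess = 4474.2 − 4320.6 = 153.6 ≈ 154 km

154 km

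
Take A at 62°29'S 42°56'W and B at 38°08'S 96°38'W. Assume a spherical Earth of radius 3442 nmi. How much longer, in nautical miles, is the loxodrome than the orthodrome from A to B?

56 nmi

Great circle: cos σ = sin φ₁ sin φ₂ + cos φ₁ cos φ₂ cos Δλ,  σ = 0.7032 rad → d_gc = 2420.4 nmi
Rhumb line: Δψ = +0.6862, q = Δφ/Δψ = 0.6194, d_rh = R√(Δφ²+q²Δλ²) = 2476.3 nmi
Excess = 2476.3 − 2420.4 = 55.9 ≈ 56 nmi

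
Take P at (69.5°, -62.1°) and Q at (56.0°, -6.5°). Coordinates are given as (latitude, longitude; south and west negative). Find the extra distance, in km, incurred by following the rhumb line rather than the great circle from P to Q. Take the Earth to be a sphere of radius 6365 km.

98 km

Great circle: cos σ = sin φ₁ sin φ₂ + cos φ₁ cos φ₂ cos Δλ,  σ = 0.4796 rad → d_gc = 3052.7 km
Rhumb line: Δψ = -0.5252, q = Δφ/Δψ = 0.4487, d_rh = R√(Δφ²+q²Δλ²) = 3151.0 km
Excess = 3151.0 − 3052.7 = 98.3 ≈ 98 km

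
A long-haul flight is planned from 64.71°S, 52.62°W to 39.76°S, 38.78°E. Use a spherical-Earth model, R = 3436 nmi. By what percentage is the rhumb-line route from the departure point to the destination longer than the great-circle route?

Great circle: σ = 0.9640 rad → d_gc = Rσ = 3312.3 nmi
Rhumb: Δφ = +0.4355, Δλ = +1.5952, Δψ = +0.7371, q = Δφ/Δψ = 0.5908 → d_rh = R√(Δφ²+q²Δλ²) = 3567.2 nmi
Excess = (3567.2 − 3312.3) / 3312.3 = 254.9 / 3312.3 = 7.70% ≈ 7.7%

7.7%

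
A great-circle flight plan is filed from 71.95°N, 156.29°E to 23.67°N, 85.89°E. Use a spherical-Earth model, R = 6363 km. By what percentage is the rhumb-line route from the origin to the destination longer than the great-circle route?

Great circle: σ = 1.0737 rad → d_gc = Rσ = 6831.7 km
Rhumb: Δφ = -0.8426, Δλ = -1.2287, Δψ = -1.4145, q = Δφ/Δψ = 0.5957 → d_rh = R√(Δφ²+q²Δλ²) = 7102.1 km
Excess = (7102.1 − 6831.7) / 6831.7 = 270.4 / 6831.7 = 3.96% ≈ 4.0%

4.0%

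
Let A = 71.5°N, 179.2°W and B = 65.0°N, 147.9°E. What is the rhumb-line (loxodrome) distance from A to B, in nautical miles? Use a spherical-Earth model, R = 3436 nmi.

824 nmi

Δψ = ln[tan(π/4+φ₂/2)/tan(π/4+φ₁/2)] = -0.3084;  Δφ = -0.1134 rad,  Δλ = -0.5742 rad
q = Δφ/Δψ = 0.3678
d = R·√(Δφ² + q²Δλ²) = 3436·0.23976 = 824 nmi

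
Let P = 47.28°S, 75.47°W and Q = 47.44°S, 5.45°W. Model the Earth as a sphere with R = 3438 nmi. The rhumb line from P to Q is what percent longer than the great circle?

3.7%

Great circle: σ = 0.7983 rad → d_gc = Rσ = 2744.5 nmi
Rhumb: Δφ = -0.0028, Δλ = +1.2221, Δψ = -0.0041, q = Δφ/Δψ = 0.6774 → d_rh = R√(Δφ²+q²Δλ²) = 2846.1 nmi
Excess = (2846.1 − 2744.5) / 2744.5 = 101.6 / 2744.5 = 3.70% ≈ 3.7%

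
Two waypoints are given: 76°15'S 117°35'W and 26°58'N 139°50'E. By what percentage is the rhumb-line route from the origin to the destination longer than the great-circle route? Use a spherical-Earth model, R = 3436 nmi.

5.1%

Great circle: σ = 2.0790 rad → d_gc = Rσ = 7143.5 nmi
Rhumb: Δφ = +1.8015, Δλ = -1.7904, Δψ = +2.6046, q = Δφ/Δψ = 0.6917 → d_rh = R√(Δφ²+q²Δλ²) = 7511.3 nmi
Excess = (7511.3 − 7143.5) / 7143.5 = 367.8 / 7143.5 = 5.149% ≈ 5.1%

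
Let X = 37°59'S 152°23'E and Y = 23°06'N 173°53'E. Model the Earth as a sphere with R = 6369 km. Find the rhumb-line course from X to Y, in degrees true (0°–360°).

Meridional parts: M(φ₁)=-0.7176, M(φ₂)=+0.4146 → ΔM = +1.1322;  Δλ = +0.3752 rad
tan C = Δλ / ΔM = +0.3314 → C = 18.34°

18.3°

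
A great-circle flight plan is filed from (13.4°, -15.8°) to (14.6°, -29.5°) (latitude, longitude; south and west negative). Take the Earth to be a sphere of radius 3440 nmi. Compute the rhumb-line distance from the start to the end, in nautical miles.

801 nmi

Δψ = ln[tan(π/4+φ₂/2)/tan(π/4+φ₁/2)] = +0.0216;  Δφ = +0.0209 rad,  Δλ = -0.2391 rad
q = Δφ/Δψ = 0.9703
d = R·√(Δφ² + q²Δλ²) = 3440·0.23295 = 801 nmi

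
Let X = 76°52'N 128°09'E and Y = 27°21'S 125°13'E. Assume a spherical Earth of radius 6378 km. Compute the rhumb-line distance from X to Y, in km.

11603 km

Rhumb course C = atan2(Δλ, Δψ) with Δψ = ln[tan(π/4+φ₂/2)/tan(π/4+φ₁/2)] = -2.6584, Δλ = -0.0512 → C = 181.10°
d = R·|Δφ| / |cos C| = 6378·1.81892 / 0.99981 = 11603 km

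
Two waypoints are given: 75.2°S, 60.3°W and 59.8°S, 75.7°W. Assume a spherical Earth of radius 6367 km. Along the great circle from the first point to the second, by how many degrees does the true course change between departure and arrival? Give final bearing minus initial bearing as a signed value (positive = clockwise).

Initial bearing θ₁ = atan2(sin Δλ cos φ₂, cos φ₁ sin φ₂ − sin φ₁ cos φ₂ cos Δλ) = 331.70°
Final bearing θ₂ = (initial bearing from the destination back to the start) + 180° = 346.07°
Δθ = θ₂ − θ₁ = +14.4°

+14.4°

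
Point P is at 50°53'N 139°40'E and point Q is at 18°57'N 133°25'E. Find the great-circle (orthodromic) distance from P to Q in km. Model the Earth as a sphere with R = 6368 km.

3592 km

Haversine: a = sin²(Δφ/2)+cos φ₁ cos φ₂ sin²(Δλ/2) = 0.07744;  σ = 2·atan2(√a,√(1−a))
σ = 32.315° → d = Rσ = 6368·0.56401 = 3592 km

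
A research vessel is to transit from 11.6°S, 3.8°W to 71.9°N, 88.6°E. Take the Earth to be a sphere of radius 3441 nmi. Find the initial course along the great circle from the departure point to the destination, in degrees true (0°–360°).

N = sin Δλ·cos φ₂ = +0.3104;  D = cos φ₁ sin φ₂ − sin φ₁ cos φ₂ cos Δλ = +0.9285
initial course = atan2(N, D) = 18.49°

18.5°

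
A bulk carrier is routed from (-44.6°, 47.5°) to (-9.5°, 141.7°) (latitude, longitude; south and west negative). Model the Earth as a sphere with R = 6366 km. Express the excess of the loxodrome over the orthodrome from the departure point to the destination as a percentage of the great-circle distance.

Great circle: σ = 1.5063 rad → d_gc = Rσ = 9589.1 km
Rhumb: Δφ = +0.6126, Δλ = +1.6441, Δψ = +0.7050, q = Δφ/Δψ = 0.8690 → d_rh = R√(Δφ²+q²Δλ²) = 9896.1 km
Excess = (9896.1 − 9589.1) / 9589.1 = 307.0 / 9589.1 = 3.20% ≈ 3.2%

3.2%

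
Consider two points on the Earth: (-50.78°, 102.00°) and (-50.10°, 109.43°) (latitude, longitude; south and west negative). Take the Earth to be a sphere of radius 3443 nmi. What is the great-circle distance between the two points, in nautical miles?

Haversine: a = sin²(Δφ/2)+cos φ₁ cos φ₂ sin²(Δλ/2) = 0.00174;  σ = 2·atan2(√a,√(1−a))
σ = 4.779° → d = Rσ = 3443·0.08340 = 287 nmi

287 nmi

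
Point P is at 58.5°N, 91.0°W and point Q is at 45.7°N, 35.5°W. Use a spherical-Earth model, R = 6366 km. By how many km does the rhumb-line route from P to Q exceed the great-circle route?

Great circle: cos σ = sin φ₁ sin φ₂ + cos φ₁ cos φ₂ cos Δλ,  σ = 0.6147 rad → d_gc = 3913.5 km
Rhumb line: Δψ = -0.3670, q = Δφ/Δψ = 0.6087, d_rh = R√(Δφ²+q²Δλ²) = 4014.2 km
Excess = 4014.2 − 3913.5 = 100.7 ≈ 101 km

101 km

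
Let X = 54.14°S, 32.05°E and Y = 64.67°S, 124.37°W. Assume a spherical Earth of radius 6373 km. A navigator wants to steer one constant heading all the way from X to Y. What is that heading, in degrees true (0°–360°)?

Δψ = ln[tan(π/4+φ₂/2)/tan(π/4+φ₁/2)] = -0.3646
Δλ = -2.7300 rad (taken the short way round)
course = atan2(Δλ, Δψ) = 262.39°

262.4°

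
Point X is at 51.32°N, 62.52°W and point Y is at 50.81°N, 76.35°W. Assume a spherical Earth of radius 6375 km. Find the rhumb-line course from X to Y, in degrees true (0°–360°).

Meridional parts: M(φ₁)=+1.0470, M(φ₂)=+1.0329 → ΔM = -0.0142;  Δλ = -0.2414 rad
tan C = Δλ / ΔM = +17.0415 → C = 266.64°

266.6°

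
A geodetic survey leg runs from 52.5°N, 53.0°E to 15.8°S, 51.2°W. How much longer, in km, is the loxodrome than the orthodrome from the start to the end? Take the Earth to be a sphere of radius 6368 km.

331 km

Great circle: cos σ = sin φ₁ sin φ₂ + cos φ₁ cos φ₂ cos Δλ,  σ = 1.9387 rad → d_gc = 12346.0 km
Rhumb line: Δψ = -1.3597, q = Δφ/Δψ = 0.8767, d_rh = R√(Δφ²+q²Δλ²) = 12677.0 km
Excess = 12677.0 − 12346.0 = 331.0 ≈ 331 km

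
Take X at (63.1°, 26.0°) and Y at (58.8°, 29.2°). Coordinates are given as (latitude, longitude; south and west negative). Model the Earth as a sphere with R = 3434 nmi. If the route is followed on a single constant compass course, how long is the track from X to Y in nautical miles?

274 nmi

Δψ = ln[tan(π/4+φ₂/2)/tan(π/4+φ₁/2)] = -0.1548;  Δφ = -0.0750 rad,  Δλ = +0.0559 rad
q = Δφ/Δψ = 0.4847
d = R·√(Δφ² + q²Δλ²) = 3434·0.07978 = 274 nmi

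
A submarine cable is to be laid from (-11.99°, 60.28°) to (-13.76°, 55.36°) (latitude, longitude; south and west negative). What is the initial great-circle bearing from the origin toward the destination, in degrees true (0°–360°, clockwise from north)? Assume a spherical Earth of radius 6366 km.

249.2°

N = sin Δλ·cos φ₂ = -0.0833;  D = cos φ₁ sin φ₂ − sin φ₁ cos φ₂ cos Δλ = -0.0316
initial course = atan2(N, D) = 249.21°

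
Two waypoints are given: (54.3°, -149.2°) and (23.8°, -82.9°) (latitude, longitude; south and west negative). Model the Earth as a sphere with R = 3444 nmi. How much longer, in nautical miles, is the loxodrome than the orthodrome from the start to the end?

87 nmi

Great circle: cos σ = sin φ₁ sin φ₂ + cos φ₁ cos φ₂ cos Δλ,  σ = 0.9976 rad → d_gc = 3435.7 nmi
Rhumb line: Δψ = -0.7052, q = Δφ/Δψ = 0.7548, d_rh = R√(Δφ²+q²Δλ²) = 3522.8 nmi
Excess = 3522.8 − 3435.7 = 87.1 ≈ 87 nmi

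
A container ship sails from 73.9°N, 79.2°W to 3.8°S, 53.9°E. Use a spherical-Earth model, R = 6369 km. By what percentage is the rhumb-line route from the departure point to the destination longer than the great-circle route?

Great circle: σ = 1.8263 rad → d_gc = Rσ = 11631.8 km
Rhumb: Δφ = -1.3561, Δλ = +2.3230, Δψ = -2.0223, q = Δφ/Δψ = 0.6706 → d_rh = R√(Δφ²+q²Δλ²) = 13154.3 km
Excess = (13154.3 − 11631.8) / 11631.8 = 1522.5 / 11631.8 = 13.09% ≈ 13.1%

13.1%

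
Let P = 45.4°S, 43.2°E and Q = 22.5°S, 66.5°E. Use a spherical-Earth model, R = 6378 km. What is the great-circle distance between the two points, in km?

3311 km

cos σ = sin φ₁ sin φ₂ + cos φ₁ cos φ₂ cos Δλ
      = sin(-45.40°)sin(-22.50°) + cos(-45.40°)cos(-22.50°)cos(23.30°) = 0.8683
σ = 29.740° → d = Rσ = 6378·0.51907 = 3311 km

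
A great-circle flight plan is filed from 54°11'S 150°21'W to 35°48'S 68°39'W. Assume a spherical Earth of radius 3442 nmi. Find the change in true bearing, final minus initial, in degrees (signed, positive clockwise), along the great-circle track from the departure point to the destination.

At departure: θ₁ = atan2(sin Δλ cos φ₂, cos φ₁ sin φ₂ − sin φ₁ cos φ₂ cos Δλ) = 107.13°
At arrival: θ₂ = atan2(sin Δλ cos φ₁, −cos φ₂ sin φ₁ + sin φ₂ cos φ₁ cos Δλ) = 43.59°
Δθ = θ₂ − θ₁ = -63.5°

-63.5°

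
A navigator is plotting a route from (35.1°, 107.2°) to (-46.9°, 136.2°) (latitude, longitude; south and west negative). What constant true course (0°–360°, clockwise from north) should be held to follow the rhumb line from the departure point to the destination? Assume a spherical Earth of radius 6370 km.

Meridional parts: M(φ₁)=+0.6550, M(φ₂)=-0.9291 → ΔM = -1.5840;  Δλ = +0.5061 rad
tan C = Δλ / ΔM = -0.3195 → C = 162.28°

162.3°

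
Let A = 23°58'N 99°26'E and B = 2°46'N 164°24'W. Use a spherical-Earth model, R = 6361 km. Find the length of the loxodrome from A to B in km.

Δψ = ln[tan(π/4+φ₂/2)/tan(π/4+φ₁/2)] = -0.3828;  Δφ = -0.3700 rad,  Δλ = +1.6784 rad
q = Δφ/Δψ = 0.9667
d = R·√(Δφ² + q²Δλ²) = 6361·1.66420 = 10586 km

10586 km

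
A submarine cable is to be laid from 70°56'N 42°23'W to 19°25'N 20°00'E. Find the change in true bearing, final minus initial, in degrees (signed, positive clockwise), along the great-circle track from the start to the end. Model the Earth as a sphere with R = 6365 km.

Initial bearing θ₁ = atan2(sin Δλ cos φ₂, cos φ₁ sin φ₂ − sin φ₁ cos φ₂ cos Δλ) = 110.03°
Final bearing θ₂ = (initial bearing from the destination back to the start) + 180° = 161.01°
Δθ = θ₂ − θ₁ = +51.0°

+51.0°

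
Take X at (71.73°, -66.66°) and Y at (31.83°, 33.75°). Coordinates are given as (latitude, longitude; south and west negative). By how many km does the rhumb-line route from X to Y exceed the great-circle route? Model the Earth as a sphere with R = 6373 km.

Great circle: cos σ = sin φ₁ sin φ₂ + cos φ₁ cos φ₂ cos Δλ,  σ = 1.1010 rad → d_gc = 7016.80 km
Rhumb line: Δψ = -1.2411, q = Δφ/Δψ = 0.5611, d_rh = R√(Δφ²+q²Δλ²) = 7679.29 km
Excess = 7679.29 − 7016.80 = 662.49 ≈ 662 km

662 km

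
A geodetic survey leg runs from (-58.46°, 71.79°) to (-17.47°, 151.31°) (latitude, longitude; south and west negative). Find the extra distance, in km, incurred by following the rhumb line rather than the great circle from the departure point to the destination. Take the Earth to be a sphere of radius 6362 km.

290 km

Great circle: cos σ = sin φ₁ sin φ₂ + cos φ₁ cos φ₂ cos Δλ,  σ = 1.2168 rad → d_gc = 7741.5 km
Rhumb line: Δψ = +0.9547, q = Δφ/Δψ = 0.7494, d_rh = R√(Δφ²+q²Δλ²) = 8031.1 km
Excess = 8031.1 − 7741.5 = 289.6 ≈ 290 km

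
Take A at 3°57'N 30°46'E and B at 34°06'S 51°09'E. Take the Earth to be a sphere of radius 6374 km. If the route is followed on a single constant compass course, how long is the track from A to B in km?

Rhumb course C = atan2(Δλ, Δψ) with Δψ = ln[tan(π/4+φ₂/2)/tan(π/4+φ₁/2)] = -0.7028, Δλ = +0.3558 → C = 153.15°
d = R·|Δφ| / |cos C| = 6374·0.66410 / 0.89219 = 4744 km

4744 km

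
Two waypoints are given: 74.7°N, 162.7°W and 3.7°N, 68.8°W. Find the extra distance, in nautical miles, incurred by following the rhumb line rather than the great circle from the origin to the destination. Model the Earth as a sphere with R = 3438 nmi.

326 nmi

Great circle: cos σ = sin φ₁ sin φ₂ + cos φ₁ cos φ₂ cos Δλ,  σ = 1.5264 rad → d_gc = 5247.9 nmi
Rhumb line: Δψ = -1.9429, q = Δφ/Δψ = 0.6378, d_rh = R√(Δφ²+q²Δλ²) = 5573.5 nmi
Excess = 5573.5 − 5247.9 = 325.6 ≈ 326 nmi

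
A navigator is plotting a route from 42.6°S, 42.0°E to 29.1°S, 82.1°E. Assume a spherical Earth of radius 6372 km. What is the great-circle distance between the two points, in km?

cos σ = sin φ₁ sin φ₂ + cos φ₁ cos φ₂ cos Δλ
      = sin(-42.60°)sin(-29.10°) + cos(-42.60°)cos(-29.10°)cos(40.10°) = 0.8212
σ = 34.798° → d = Rσ = 6372·0.60734 = 3870 km

3870 km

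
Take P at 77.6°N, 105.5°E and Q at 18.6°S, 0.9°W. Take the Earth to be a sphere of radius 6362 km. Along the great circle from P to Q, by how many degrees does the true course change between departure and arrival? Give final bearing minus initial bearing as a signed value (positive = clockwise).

-89.2°

At departure: θ₁ = atan2(sin Δλ cos φ₂, cos φ₁ sin φ₂ − sin φ₁ cos φ₂ cos Δλ) = 281.98°
At arrival: θ₂ = atan2(sin Δλ cos φ₁, −cos φ₂ sin φ₁ + sin φ₂ cos φ₁ cos Δλ) = 192.81°
Δθ = θ₂ − θ₁ = -89.2°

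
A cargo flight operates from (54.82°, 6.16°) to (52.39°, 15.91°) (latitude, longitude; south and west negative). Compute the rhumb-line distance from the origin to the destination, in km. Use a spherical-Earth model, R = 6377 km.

698 km

Rhumb course C = atan2(Δλ, Δψ) with Δψ = ln[tan(π/4+φ₂/2)/tan(π/4+φ₁/2)] = -0.0715, Δλ = +0.1702 → C = 112.79°
d = R·|Δφ| / |cos C| = 6377·0.04241 / 0.38738 = 698 km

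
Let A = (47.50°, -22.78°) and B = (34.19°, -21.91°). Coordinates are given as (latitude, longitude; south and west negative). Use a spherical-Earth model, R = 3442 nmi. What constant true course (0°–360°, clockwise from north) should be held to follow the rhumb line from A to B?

177.2°

Δψ = ln[tan(π/4+φ₂/2)/tan(π/4+φ₁/2)] = -0.3088
Δλ = +0.0152 rad (taken the short way round)
course = atan2(Δλ, Δψ) = 177.19°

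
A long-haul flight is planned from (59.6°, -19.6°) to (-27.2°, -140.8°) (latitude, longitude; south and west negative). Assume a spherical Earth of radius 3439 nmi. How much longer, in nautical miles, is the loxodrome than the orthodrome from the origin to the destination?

Great circle: cos σ = sin φ₁ sin φ₂ + cos φ₁ cos φ₂ cos Δλ,  σ = 2.2490 rad → d_gc = 7734.4 nmi
Rhumb line: Δψ = -1.7967, q = Δφ/Δψ = 0.8432, d_rh = R√(Δφ²+q²Δλ²) = 8047.8 nmi
Excess = 8047.8 − 7734.4 = 313.4 ≈ 313 nmi

313 nmi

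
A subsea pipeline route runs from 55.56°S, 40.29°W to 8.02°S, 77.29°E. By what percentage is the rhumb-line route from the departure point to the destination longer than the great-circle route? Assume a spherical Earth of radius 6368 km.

7.7%

Great circle: σ = 1.7155 rad → d_gc = Rσ = 10924.4 km
Rhumb: Δφ = +0.8297, Δλ = +2.0522, Δψ = +1.0310, q = Δφ/Δψ = 0.8048 → d_rh = R√(Δφ²+q²Δλ²) = 11770.0 km
Excess = (11770.0 − 10924.4) / 10924.4 = 845.6 / 10924.4 = 7.74% ≈ 7.7%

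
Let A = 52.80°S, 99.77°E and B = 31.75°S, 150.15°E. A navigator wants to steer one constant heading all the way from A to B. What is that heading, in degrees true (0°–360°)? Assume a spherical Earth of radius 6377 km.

60.2°

Meridional parts: M(φ₁)=-1.0890, M(φ₂)=-0.5849 → ΔM = +0.5042;  Δλ = +0.8793 rad
tan C = Δλ / ΔM = +1.7441 → C = 60.17°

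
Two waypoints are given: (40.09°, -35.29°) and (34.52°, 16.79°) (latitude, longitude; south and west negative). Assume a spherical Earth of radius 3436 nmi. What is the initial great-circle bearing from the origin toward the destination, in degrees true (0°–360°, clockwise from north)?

θ = atan2( sin Δλ·cos φ₂ ,  cos φ₁ sin φ₂ − sin φ₁ cos φ₂ cos Δλ )
  = atan2(+0.6500, +0.1075) = 80.61°

80.6°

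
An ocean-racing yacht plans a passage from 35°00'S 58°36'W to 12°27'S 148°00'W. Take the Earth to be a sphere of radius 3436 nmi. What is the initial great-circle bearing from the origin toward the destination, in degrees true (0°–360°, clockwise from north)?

260.1°

N = sin Δλ·cos φ₂ = -0.9764;  D = cos φ₁ sin φ₂ − sin φ₁ cos φ₂ cos Δλ = -0.1707
initial course = atan2(N, D) = 260.08°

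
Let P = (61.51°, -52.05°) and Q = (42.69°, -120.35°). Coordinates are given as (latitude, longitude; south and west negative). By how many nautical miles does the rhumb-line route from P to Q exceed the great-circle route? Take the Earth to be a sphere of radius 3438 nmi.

Great circle: cos σ = sin φ₁ sin φ₂ + cos φ₁ cos φ₂ cos Δλ,  σ = 0.7589 rad → d_gc = 2609.3 nmi
Rhumb line: Δψ = -0.5455, q = Δφ/Δψ = 0.6022, d_rh = R√(Δφ²+q²Δλ²) = 2714.1 nmi
Excess = 2714.1 − 2609.3 = 104.8 ≈ 105 nmi

105 nmi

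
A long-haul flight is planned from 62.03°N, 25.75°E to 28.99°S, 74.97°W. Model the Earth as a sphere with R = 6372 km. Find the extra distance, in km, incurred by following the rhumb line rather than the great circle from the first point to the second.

350 km

Great circle: cos σ = sin φ₁ sin φ₂ + cos φ₁ cos φ₂ cos Δλ,  σ = 2.0994 rad → d_gc = 13377.6 km
Rhumb line: Δψ = -1.9192, q = Δφ/Δψ = 0.8278, d_rh = R√(Δφ²+q²Δλ²) = 13727.2 km
Excess = 13727.2 − 13377.6 = 349.6 ≈ 350 km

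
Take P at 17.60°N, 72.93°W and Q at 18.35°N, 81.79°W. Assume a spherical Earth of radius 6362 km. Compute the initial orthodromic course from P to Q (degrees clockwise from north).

276.4°

N = sin Δλ·cos φ₂ = -0.1462;  D = cos φ₁ sin φ₂ − sin φ₁ cos φ₂ cos Δλ = +0.0165
initial course = atan2(N, D) = 276.45°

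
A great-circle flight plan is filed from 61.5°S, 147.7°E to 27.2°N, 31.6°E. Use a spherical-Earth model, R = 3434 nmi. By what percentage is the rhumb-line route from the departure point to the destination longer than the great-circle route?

3.9%

Great circle: σ = 2.1999 rad → d_gc = Rσ = 7554.4 nmi
Rhumb: Δφ = +1.5481, Δλ = -2.0263, Δψ = +1.8642, q = Δφ/Δψ = 0.8304 → d_rh = R√(Δφ²+q²Δλ²) = 7852.0 nmi
Excess = (7852.0 − 7554.4) / 7554.4 = 297.6 / 7554.4 = 3.94% ≈ 3.9%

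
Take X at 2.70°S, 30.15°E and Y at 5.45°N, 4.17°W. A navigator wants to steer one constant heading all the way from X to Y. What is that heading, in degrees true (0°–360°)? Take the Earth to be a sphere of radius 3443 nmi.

Meridional parts: M(φ₁)=-0.0471, M(φ₂)=+0.0953 → ΔM = +0.1424;  Δλ = -0.5990 rad
tan C = Δλ / ΔM = -4.2063 → C = 283.37°

283.4°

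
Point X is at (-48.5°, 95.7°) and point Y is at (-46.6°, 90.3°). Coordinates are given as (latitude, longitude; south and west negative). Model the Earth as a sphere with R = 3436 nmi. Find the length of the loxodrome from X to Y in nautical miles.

246 nmi

Rhumb course C = atan2(Δλ, Δψ) with Δψ = ln[tan(π/4+φ₂/2)/tan(π/4+φ₁/2)] = +0.0491, Δλ = -0.0942 → C = 297.54°
d = R·|Δφ| / |cos C| = 3436·0.03316 / 0.46232 = 246 nmi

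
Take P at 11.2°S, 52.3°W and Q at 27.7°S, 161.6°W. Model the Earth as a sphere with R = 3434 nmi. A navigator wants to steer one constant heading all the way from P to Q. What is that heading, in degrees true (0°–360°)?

Meridional parts: M(φ₁)=-0.1967, M(φ₂)=-0.5035 → ΔM = -0.3067;  Δλ = -1.9076 rad
tan C = Δλ / ΔM = +6.2192 → C = 260.87°

260.9°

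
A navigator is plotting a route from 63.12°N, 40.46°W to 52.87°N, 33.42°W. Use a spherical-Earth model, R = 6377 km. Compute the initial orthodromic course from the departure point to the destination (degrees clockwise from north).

N = sin Δλ·cos φ₂ = +0.0740;  D = cos φ₁ sin φ₂ − sin φ₁ cos φ₂ cos Δλ = -0.1739
initial course = atan2(N, D) = 156.95°

157.0°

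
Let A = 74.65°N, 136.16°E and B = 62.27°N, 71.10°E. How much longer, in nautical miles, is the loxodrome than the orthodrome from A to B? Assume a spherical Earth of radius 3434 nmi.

Great circle: cos σ = sin φ₁ sin φ₂ + cos φ₁ cos φ₂ cos Δλ,  σ = 0.4382 rad → d_gc = 1504.8 nmi
Rhumb line: Δψ = -0.6052, q = Δφ/Δψ = 0.3570, d_rh = R√(Δφ²+q²Δλ²) = 1577.6 nmi
Excess = 1577.6 − 1504.8 = 72.8 ≈ 73 nmi

73 nmi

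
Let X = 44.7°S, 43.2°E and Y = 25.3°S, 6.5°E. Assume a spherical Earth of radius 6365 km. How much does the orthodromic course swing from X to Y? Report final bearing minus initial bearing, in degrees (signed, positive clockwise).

+21.8°

Initial bearing θ₁ = atan2(sin Δλ cos φ₂, cos φ₁ sin φ₂ − sin φ₁ cos φ₂ cos Δλ) = 290.88°
Final bearing θ₂ = (initial bearing from the destination back to the start) + 180° = 312.73°
Δθ = θ₂ − θ₁ = +21.8°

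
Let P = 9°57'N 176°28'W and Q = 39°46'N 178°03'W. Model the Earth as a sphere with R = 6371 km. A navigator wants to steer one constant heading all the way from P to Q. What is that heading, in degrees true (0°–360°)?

Δψ = ln[tan(π/4+φ₂/2)/tan(π/4+φ₁/2)] = +0.5831
Δλ = -0.0276 rad (taken the short way round)
course = atan2(Δλ, Δψ) = 357.29°

357.3°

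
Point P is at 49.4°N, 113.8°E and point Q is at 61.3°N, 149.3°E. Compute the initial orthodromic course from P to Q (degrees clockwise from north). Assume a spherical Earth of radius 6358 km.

N = sin Δλ·cos φ₂ = +0.2789;  D = cos φ₁ sin φ₂ − sin φ₁ cos φ₂ cos Δλ = +0.2740
initial course = atan2(N, D) = 45.51°

45.5°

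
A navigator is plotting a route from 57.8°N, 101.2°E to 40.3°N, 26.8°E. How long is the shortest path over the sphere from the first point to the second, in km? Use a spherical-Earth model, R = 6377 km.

5449 km

Haversine: a = sin²(Δφ/2)+cos φ₁ cos φ₂ sin²(Δλ/2) = 0.17170;  σ = 2·atan2(√a,√(1−a))
σ = 48.959° → d = Rσ = 6377·0.85449 = 5449 km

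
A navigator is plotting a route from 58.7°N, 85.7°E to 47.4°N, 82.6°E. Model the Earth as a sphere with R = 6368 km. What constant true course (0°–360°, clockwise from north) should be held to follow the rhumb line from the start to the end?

189.3°

Meridional parts: M(φ₁)=+1.2724, M(φ₂)=+0.9419 → ΔM = -0.3305;  Δλ = -0.0541 rad
tan C = Δλ / ΔM = +0.1637 → C = 189.30°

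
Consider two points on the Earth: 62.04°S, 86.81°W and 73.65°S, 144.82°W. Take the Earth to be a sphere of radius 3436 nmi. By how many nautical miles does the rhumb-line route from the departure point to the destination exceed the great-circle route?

Great circle: cos σ = sin φ₁ sin φ₂ + cos φ₁ cos φ₂ cos Δλ,  σ = 0.4091 rad → d_gc = 1405.7 nmi
Rhumb line: Δψ = -0.5499, q = Δφ/Δψ = 0.3685, d_rh = R√(Δφ²+q²Δλ²) = 1458.9 nmi
Excess = 1458.9 − 1405.7 = 53.2 ≈ 53 nmi

53 nmi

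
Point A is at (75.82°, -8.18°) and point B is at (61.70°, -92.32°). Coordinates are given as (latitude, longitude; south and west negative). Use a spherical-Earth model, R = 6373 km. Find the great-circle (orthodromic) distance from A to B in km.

Haversine: a = sin²(Δφ/2)+cos φ₁ cos φ₂ sin²(Δλ/2) = 0.06725;  σ = 2·atan2(√a,√(1−a))
σ = 30.059° → d = Rσ = 6373·0.52463 = 3343 km

3343 km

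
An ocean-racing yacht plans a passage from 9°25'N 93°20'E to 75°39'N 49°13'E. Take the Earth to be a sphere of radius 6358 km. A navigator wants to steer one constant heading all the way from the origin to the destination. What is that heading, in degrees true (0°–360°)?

Δψ = ln[tan(π/4+φ₂/2)/tan(π/4+φ₁/2)] = +1.9073
Δλ = -0.7700 rad (taken the short way round)
course = atan2(Δλ, Δψ) = 338.02°

338.0°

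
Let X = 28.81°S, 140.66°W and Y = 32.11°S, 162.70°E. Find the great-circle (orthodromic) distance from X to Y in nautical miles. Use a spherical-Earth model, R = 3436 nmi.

cos σ = sin φ₁ sin φ₂ + cos φ₁ cos φ₂ cos Δλ
      = sin(-28.81°)sin(-32.11°) + cos(-28.81°)cos(-32.11°)cos(-56.64°) = 0.6643
σ = 48.373° → d = Rσ = 3436·0.84426 = 2901 nmi

2901 nmi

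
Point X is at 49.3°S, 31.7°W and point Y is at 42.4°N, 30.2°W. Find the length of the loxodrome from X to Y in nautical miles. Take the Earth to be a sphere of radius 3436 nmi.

Δψ = ln[tan(π/4+φ₂/2)/tan(π/4+φ₁/2)] = +1.8104;  Δφ = +1.6005 rad,  Δλ = +0.0262 rad
q = Δφ/Δψ = 0.8840
d = R·√(Δφ² + q²Δλ²) = 3436·1.60063 = 5500 nmi

5500 nmi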